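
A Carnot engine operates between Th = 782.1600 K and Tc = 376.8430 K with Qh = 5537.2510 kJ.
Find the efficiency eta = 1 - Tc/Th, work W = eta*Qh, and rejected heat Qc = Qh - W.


eta = 1 - 376.8430/782.1600 = 0.5182
W = 0.5182 * 5537.2510 = 2869.4154 kJ
Qc = 5537.2510 - 2869.4154 = 2667.8356 kJ

eta = 51.8202%, W = 2869.4154 kJ, Qc = 2667.8356 kJ


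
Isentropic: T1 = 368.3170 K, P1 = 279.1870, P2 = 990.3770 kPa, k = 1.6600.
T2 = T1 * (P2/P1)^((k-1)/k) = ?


(k-1)/k = 0.3976
(P2/P1)^exp = 1.6544
T2 = 368.3170 * 1.6544 = 609.3388 K

609.3388 K


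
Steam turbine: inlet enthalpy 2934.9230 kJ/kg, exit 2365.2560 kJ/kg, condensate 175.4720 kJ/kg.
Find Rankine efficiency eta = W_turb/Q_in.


W = 569.6670 kJ/kg
Q_in = 2759.4510 kJ/kg
eta = 0.2064 = 20.6442%

eta = 20.6442%


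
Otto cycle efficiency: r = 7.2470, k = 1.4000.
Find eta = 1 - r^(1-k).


r^(k-1) = 2.2083
eta = 1 - 1/2.2083 = 0.5472 = 54.7168%

54.7168%


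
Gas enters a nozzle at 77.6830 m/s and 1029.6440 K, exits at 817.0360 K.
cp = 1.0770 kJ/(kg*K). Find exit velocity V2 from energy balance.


dT = 212.6080 K
2*cp*1000*dT = 457957.6320
V1^2 = 6034.6485
V2 = sqrt(463992.2805) = 681.1698 m/s

681.1698 m/s


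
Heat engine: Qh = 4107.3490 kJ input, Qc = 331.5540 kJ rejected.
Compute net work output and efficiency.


W = 4107.3490 - 331.5540 = 3775.7950 kJ
eta = 3775.7950 / 4107.3490 = 0.9193 = 91.9278%

W = 3775.7950 kJ, eta = 91.9278%


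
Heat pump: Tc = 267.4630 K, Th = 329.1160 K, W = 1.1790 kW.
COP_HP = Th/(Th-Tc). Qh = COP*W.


COP = 329.1160 / 61.6530 = 5.3382
Qh = 5.3382 * 1.1790 = 6.2937 kW

COP = 5.3382, Qh = 6.2937 kW


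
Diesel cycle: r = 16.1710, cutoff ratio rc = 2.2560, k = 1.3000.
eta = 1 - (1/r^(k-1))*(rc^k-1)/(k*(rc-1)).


r^(k-1) = 2.3047
rc^k = 2.8797
eta = 0.5005 = 50.0512%

50.0512%


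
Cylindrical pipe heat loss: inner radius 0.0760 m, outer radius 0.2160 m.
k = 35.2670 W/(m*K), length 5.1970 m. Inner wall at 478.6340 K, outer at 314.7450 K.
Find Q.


dT = 163.8890 K
ln(ro/ri) = 1.0445
Q = 2*pi*35.2670*5.1970*163.8890 / 1.0445 = 180685.6764 W

180685.6764 W


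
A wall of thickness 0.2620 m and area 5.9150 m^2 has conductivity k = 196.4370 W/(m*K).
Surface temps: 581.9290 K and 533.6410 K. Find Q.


dT = 48.2880 K
Q = 196.4370 * 5.9150 * 48.2880 / 0.2620 = 214148.9595 W

214148.9595 W


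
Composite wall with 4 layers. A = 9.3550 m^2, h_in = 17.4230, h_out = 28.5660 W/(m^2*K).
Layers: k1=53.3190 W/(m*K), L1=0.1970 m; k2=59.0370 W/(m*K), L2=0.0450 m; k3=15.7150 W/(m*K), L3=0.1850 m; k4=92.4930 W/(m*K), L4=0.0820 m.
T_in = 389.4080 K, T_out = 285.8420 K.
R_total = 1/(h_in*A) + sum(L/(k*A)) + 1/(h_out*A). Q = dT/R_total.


R_conv_in = 1/(17.4230*9.3550) = 0.0061
R_1 = 0.1970/(53.3190*9.3550) = 0.0004
R_2 = 0.0450/(59.0370*9.3550) = 8.1479e-05
R_3 = 0.1850/(15.7150*9.3550) = 0.0013
R_4 = 0.0820/(92.4930*9.3550) = 9.4768e-05
R_conv_out = 1/(28.5660*9.3550) = 0.0037
R_total = 0.0117 K/W
Q = 103.5660 / 0.0117 = 8846.6002 W

R_total = 0.0117 K/W, Q = 8846.6002 W


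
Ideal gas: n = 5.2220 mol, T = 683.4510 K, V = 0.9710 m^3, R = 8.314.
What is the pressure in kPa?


P = nRT/V = 5.2220 * 8.314 * 683.4510 / 0.9710
= 29672.5090 / 0.9710 = 30558.7117 Pa = 30.5587 kPa

30.5587 kPa


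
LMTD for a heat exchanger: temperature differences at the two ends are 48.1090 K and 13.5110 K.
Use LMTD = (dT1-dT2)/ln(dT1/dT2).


dT1/dT2 = 3.5607
ln(dT1/dT2) = 1.2700
LMTD = 34.5980 / 1.2700 = 27.2433 K

27.2433 K


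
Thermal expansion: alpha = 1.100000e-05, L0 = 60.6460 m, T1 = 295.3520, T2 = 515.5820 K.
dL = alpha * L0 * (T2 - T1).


dT = 220.2300 K
dL = 1.100000e-05 * 60.6460 * 220.2300 = 0.146917 m
L_final = 60.792917 m

dL = 0.146917 m


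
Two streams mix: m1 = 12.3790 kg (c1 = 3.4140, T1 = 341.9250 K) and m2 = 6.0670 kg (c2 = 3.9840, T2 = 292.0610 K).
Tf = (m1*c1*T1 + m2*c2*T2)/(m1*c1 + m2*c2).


num = 21509.7876
den = 66.4328
Tf = 323.7825 K

323.7825 K


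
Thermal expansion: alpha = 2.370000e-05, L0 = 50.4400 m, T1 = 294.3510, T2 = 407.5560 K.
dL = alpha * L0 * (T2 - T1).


dT = 113.2050 K
dL = 2.370000e-05 * 50.4400 * 113.2050 = 0.135328 m
L_final = 50.575328 m

dL = 0.135328 m


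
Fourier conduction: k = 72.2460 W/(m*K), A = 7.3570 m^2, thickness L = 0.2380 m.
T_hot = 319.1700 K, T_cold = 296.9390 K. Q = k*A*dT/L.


dT = 22.2310 K
Q = 72.2460 * 7.3570 * 22.2310 / 0.2380 = 49647.4108 W

49647.4108 W


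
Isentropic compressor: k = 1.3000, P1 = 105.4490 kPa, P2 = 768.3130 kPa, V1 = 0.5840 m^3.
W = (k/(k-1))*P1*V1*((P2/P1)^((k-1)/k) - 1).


(k-1)/k = 0.2308
(P2/P1)^exp = 1.5814
W = 4.3333 * 105.4490 * 0.5840 * (1.5814 - 1) = 155.1461 kJ

155.1461 kJ


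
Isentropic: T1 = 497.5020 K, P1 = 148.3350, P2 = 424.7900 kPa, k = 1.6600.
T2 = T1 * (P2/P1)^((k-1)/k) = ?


(k-1)/k = 0.3976
(P2/P1)^exp = 1.5194
T2 = 497.5020 * 1.5194 = 755.9030 K

755.9030 K


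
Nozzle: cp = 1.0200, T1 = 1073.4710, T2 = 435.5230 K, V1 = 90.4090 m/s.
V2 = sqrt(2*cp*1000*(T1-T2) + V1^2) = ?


dT = 637.9480 K
2*cp*1000*dT = 1301413.9200
V1^2 = 8173.7873
V2 = sqrt(1309587.7073) = 1144.3722 m/s

1144.3722 m/s


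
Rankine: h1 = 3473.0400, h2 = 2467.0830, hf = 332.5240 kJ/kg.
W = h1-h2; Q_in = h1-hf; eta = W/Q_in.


W = 1005.9570 kJ/kg
Q_in = 3140.5160 kJ/kg
eta = 0.3203 = 32.0316%

eta = 32.0316%


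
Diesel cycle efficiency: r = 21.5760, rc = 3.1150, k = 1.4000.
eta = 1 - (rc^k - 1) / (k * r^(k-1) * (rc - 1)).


r^(k-1) = 3.4166
rc^k = 4.9073
eta = 0.6138 = 61.3768%

61.3768%


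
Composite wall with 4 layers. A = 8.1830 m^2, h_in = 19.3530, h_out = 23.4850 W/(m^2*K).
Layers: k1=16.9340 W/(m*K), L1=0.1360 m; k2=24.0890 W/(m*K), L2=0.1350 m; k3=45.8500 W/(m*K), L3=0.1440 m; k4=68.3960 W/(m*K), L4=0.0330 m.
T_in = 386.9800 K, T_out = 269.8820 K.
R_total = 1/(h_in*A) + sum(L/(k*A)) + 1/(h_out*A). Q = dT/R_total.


R_conv_in = 1/(19.3530*8.1830) = 0.0063
R_1 = 0.1360/(16.9340*8.1830) = 0.0010
R_2 = 0.1350/(24.0890*8.1830) = 0.0007
R_3 = 0.1440/(45.8500*8.1830) = 0.0004
R_4 = 0.0330/(68.3960*8.1830) = 5.8962e-05
R_conv_out = 1/(23.4850*8.1830) = 0.0052
R_total = 0.0136 K/W
Q = 117.0980 / 0.0136 = 8593.0285 W

R_total = 0.0136 K/W, Q = 8593.0285 W


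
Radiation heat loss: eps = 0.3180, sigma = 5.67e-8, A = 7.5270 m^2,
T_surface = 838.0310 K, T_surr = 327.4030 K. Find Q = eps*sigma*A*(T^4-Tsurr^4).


T^4 = 4.9322e+11
Tsurr^4 = 1.1490e+10
Q = 0.3180 * 5.67e-8 * 7.5270 * 4.8173e+11 = 65378.5350 W

65378.5350 W


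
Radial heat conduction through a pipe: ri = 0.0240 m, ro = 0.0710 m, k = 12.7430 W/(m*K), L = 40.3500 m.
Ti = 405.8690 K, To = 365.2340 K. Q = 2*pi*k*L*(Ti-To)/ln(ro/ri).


dT = 40.6350 K
ln(ro/ri) = 1.0846
Q = 2*pi*12.7430*40.3500*40.6350 / 1.0846 = 121036.2125 W

121036.2125 W


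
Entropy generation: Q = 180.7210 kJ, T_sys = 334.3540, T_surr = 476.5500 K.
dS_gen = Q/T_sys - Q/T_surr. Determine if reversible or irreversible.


dS_sys = 180.7210/334.3540 = 0.5405 kJ/K
dS_surr = -180.7210/476.5500 = -0.3792 kJ/K
dS_gen = 0.5405 - 0.3792 = 0.1613 kJ/K (irreversible)

dS_gen = 0.1613 kJ/K, irreversible


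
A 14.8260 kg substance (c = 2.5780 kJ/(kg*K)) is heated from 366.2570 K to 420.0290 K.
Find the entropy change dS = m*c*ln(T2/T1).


T2/T1 = 1.1468
ln(T2/T1) = 0.1370
dS = 14.8260 * 2.5780 * 0.1370 = 5.2359 kJ/K

5.2359 kJ/K


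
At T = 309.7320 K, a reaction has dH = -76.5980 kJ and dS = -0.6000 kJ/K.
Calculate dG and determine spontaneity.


T*dS = 309.7320 * -0.6000 = -185.8392 kJ
dG = -76.5980 + 185.8392 = 109.2412 kJ (non-spontaneous)

dG = 109.2412 kJ, non-spontaneous


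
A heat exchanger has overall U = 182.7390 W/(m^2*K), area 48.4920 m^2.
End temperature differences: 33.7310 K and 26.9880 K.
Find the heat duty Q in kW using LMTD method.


LMTD = 30.2343 K
Q = 182.7390 * 48.4920 * 30.2343 = 267917.4522 W = 267.9175 kW

267.9175 kW


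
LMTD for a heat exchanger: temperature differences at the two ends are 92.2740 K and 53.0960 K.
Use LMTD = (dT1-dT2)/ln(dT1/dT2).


dT1/dT2 = 1.7379
ln(dT1/dT2) = 0.5527
LMTD = 39.1780 / 0.5527 = 70.8898 K

70.8898 K


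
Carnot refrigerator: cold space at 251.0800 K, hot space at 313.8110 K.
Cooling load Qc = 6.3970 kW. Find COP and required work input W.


COP = 251.0800 / 62.7310 = 4.0025
W = 6.3970 / 4.0025 = 1.5983 kW

COP = 4.0025, W = 1.5983 kW


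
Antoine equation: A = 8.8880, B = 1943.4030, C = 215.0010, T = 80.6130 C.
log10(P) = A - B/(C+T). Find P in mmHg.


C+T = 295.6140
B/(C+T) = 6.5741
log10(P) = 8.8880 - 6.5741 = 2.3139
P = 10^2.3139 = 206.0043 mmHg

206.0043 mmHg


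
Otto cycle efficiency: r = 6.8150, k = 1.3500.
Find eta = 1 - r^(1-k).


r^(k-1) = 1.9576
eta = 1 - 1/1.9576 = 0.4892 = 48.9158%

48.9158%


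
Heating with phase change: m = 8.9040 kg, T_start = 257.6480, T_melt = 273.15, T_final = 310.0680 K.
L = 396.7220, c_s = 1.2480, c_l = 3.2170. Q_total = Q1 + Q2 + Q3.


Q1 (sensible, solid) = 8.9040 * 1.2480 * 15.5020 = 172.2612 kJ
Q2 (latent) = 8.9040 * 396.7220 = 3532.4127 kJ
Q3 (sensible, liquid) = 8.9040 * 3.2170 * 36.9180 = 1057.4854 kJ
Q_total = 4762.1593 kJ

4762.1593 kJ


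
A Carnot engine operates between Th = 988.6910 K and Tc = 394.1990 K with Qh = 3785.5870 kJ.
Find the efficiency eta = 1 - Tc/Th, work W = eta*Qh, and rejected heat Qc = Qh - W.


eta = 1 - 394.1990/988.6910 = 0.6013
W = 0.6013 * 3785.5870 = 2276.2432 kJ
Qc = 3785.5870 - 2276.2432 = 1509.3438 kJ

eta = 60.1292%, W = 2276.2432 kJ, Qc = 1509.3438 kJ


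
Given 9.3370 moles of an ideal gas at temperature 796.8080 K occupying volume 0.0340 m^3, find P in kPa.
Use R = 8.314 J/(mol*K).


P = nRT/V = 9.3370 * 8.314 * 796.8080 / 0.0340
= 61854.4664 / 0.0340 = 1819249.0119 Pa = 1819.2490 kPa

1819.2490 kPa


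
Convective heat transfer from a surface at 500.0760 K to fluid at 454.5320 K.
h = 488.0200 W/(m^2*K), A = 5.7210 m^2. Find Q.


dT = 45.5440 K
Q = 488.0200 * 5.7210 * 45.5440 = 127157.1365 W

127157.1365 W


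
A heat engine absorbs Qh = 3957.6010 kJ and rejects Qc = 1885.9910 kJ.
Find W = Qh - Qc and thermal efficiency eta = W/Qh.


W = 3957.6010 - 1885.9910 = 2071.6100 kJ
eta = 2071.6100 / 3957.6010 = 0.5235 = 52.3451%

W = 2071.6100 kJ, eta = 52.3451%


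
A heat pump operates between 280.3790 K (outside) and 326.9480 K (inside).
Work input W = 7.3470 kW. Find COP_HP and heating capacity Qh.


COP = 326.9480 / 46.5690 = 7.0207
Qh = 7.0207 * 7.3470 = 51.5812 kW

COP = 7.0207, Qh = 51.5812 kW


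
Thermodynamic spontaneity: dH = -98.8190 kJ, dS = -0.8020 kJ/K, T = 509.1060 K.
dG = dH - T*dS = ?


T*dS = 509.1060 * -0.8020 = -408.3030 kJ
dG = -98.8190 + 408.3030 = 309.4840 kJ (non-spontaneous)

dG = 309.4840 kJ, non-spontaneous


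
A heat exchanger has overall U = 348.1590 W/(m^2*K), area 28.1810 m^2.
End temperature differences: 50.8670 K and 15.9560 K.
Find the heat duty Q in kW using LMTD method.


LMTD = 30.1118 K
Q = 348.1590 * 28.1810 * 30.1118 = 295440.9678 W = 295.4410 kW

295.4410 kW


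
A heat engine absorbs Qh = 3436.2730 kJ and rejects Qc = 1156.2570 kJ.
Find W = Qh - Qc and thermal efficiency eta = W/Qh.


W = 3436.2730 - 1156.2570 = 2280.0160 kJ
eta = 2280.0160 / 3436.2730 = 0.6635 = 66.3514%

W = 2280.0160 kJ, eta = 66.3514%


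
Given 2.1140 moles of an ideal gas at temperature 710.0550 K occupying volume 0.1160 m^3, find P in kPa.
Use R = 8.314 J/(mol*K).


P = nRT/V = 2.1140 * 8.314 * 710.0550 / 0.1160
= 12479.7818 / 0.1160 = 107584.3261 Pa = 107.5843 kPa

107.5843 kPa


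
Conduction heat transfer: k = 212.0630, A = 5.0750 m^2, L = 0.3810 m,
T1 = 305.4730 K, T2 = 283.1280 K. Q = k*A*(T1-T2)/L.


dT = 22.3450 K
Q = 212.0630 * 5.0750 * 22.3450 / 0.3810 = 63118.4508 W

63118.4508 W


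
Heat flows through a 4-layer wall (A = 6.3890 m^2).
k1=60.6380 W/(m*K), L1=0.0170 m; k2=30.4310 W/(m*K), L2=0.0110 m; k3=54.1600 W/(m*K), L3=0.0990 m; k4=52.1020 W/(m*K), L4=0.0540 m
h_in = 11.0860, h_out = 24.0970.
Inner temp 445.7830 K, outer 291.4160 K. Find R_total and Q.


R_conv_in = 1/(11.0860*6.3890) = 0.0141
R_1 = 0.0170/(60.6380*6.3890) = 4.3880e-05
R_2 = 0.0110/(30.4310*6.3890) = 5.6577e-05
R_3 = 0.0990/(54.1600*6.3890) = 0.0003
R_4 = 0.0540/(52.1020*6.3890) = 0.0002
R_conv_out = 1/(24.0970*6.3890) = 0.0065
R_total = 0.0212 K/W
Q = 154.3670 / 0.0212 = 7294.2700 W

R_total = 0.0212 K/W, Q = 7294.2700 W


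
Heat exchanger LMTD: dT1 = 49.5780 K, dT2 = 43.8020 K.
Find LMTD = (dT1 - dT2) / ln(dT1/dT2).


dT1/dT2 = 1.1319
ln(dT1/dT2) = 0.1239
LMTD = 5.7760 / 0.1239 = 46.6304 K

46.6304 K


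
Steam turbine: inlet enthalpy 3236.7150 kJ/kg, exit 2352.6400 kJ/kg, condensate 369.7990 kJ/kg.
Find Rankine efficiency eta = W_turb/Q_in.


W = 884.0750 kJ/kg
Q_in = 2866.9160 kJ/kg
eta = 0.3084 = 30.8371%

eta = 30.8371%


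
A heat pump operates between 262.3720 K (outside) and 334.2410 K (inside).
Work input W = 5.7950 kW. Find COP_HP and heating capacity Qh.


COP = 334.2410 / 71.8690 = 4.6507
Qh = 4.6507 * 5.7950 = 26.9508 kW

COP = 4.6507, Qh = 26.9508 kW


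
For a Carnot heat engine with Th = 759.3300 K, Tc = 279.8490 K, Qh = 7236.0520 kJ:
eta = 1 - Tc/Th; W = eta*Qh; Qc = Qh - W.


eta = 1 - 279.8490/759.3300 = 0.6315
W = 0.6315 * 7236.0520 = 4569.2248 kJ
Qc = 7236.0520 - 4569.2248 = 2666.8272 kJ

eta = 63.1453%, W = 4569.2248 kJ, Qc = 2666.8272 kJ


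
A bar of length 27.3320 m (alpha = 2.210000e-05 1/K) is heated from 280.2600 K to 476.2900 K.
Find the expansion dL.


dT = 196.0300 K
dL = 2.210000e-05 * 27.3320 * 196.0300 = 0.118409 m
L_final = 27.450409 m

dL = 0.118409 m


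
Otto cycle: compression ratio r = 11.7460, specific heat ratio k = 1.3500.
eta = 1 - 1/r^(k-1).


r^(k-1) = 2.3684
eta = 1 - 1/2.3684 = 0.5778 = 57.7780%

57.7780%


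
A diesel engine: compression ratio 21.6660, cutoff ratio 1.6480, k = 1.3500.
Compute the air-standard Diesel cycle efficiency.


r^(k-1) = 2.9344
rc^k = 1.9629
eta = 0.6249 = 62.4908%

62.4908%


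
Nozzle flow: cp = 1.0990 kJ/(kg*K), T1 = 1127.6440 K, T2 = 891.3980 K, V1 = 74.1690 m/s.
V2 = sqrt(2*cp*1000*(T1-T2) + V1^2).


dT = 236.2460 K
2*cp*1000*dT = 519268.7080
V1^2 = 5501.0406
V2 = sqrt(524769.7486) = 724.4099 m/s

724.4099 m/s


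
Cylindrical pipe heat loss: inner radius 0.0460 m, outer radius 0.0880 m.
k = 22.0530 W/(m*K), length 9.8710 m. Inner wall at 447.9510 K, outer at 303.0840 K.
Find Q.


dT = 144.8670 K
ln(ro/ri) = 0.6487
Q = 2*pi*22.0530*9.8710*144.8670 / 0.6487 = 305448.0339 W

305448.0339 W


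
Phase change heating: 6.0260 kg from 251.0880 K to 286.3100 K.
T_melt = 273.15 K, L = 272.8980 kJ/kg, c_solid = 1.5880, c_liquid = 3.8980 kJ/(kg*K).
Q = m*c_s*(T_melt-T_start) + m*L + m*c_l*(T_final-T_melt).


Q1 (sensible, solid) = 6.0260 * 1.5880 * 22.0620 = 211.1176 kJ
Q2 (latent) = 6.0260 * 272.8980 = 1644.4833 kJ
Q3 (sensible, liquid) = 6.0260 * 3.8980 * 13.1600 = 309.1198 kJ
Q_total = 2164.7208 kJ

2164.7208 kJ


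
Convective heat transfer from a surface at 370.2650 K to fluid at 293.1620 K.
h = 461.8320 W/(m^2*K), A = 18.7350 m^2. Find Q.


dT = 77.1030 K
Q = 461.8320 * 18.7350 * 77.1030 = 667127.7336 W

667127.7336 W


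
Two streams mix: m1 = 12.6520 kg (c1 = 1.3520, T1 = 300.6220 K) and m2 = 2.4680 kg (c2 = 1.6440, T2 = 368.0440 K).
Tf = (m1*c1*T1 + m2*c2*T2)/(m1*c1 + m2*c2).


num = 6635.5896
den = 21.1629
Tf = 313.5483 K

313.5483 K


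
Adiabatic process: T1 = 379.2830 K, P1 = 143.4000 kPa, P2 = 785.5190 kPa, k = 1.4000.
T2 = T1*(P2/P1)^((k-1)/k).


(k-1)/k = 0.2857
(P2/P1)^exp = 1.6257
T2 = 379.2830 * 1.6257 = 616.5866 K

616.5866 K


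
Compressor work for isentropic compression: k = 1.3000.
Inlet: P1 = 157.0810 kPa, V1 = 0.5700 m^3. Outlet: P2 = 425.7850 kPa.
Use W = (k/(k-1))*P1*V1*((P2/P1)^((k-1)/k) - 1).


(k-1)/k = 0.2308
(P2/P1)^exp = 1.2587
W = 4.3333 * 157.0810 * 0.5700 * (1.2587 - 1) = 100.3913 kJ

100.3913 kJ


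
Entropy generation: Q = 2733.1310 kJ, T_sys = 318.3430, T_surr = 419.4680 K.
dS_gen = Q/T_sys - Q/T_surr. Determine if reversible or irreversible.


dS_sys = 2733.1310/318.3430 = 8.5855 kJ/K
dS_surr = -2733.1310/419.4680 = -6.5157 kJ/K
dS_gen = 8.5855 - 6.5157 = 2.0698 kJ/K (irreversible)

dS_gen = 2.0698 kJ/K, irreversible


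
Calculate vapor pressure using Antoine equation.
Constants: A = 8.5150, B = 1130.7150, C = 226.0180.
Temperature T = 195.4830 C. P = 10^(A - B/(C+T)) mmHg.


C+T = 421.5010
B/(C+T) = 2.6826
log10(P) = 8.5150 - 2.6826 = 5.8324
P = 10^5.8324 = 679842.7956 mmHg

679842.7956 mmHg


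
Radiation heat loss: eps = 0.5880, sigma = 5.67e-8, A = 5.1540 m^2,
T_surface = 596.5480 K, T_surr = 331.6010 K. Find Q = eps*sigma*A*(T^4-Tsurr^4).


T^4 = 1.2664e+11
Tsurr^4 = 1.2091e+10
Q = 0.5880 * 5.67e-8 * 5.1540 * 1.1455e+11 = 19683.7475 W

19683.7475 W


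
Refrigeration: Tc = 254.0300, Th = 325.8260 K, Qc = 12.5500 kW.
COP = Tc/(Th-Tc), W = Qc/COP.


COP = 254.0300 / 71.7960 = 3.5382
W = 12.5500 / 3.5382 = 3.5470 kW

COP = 3.5382, W = 3.5470 kW


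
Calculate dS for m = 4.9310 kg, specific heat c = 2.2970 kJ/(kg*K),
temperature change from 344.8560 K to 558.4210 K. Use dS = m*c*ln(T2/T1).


T2/T1 = 1.6193
ln(T2/T1) = 0.4820
dS = 4.9310 * 2.2970 * 0.4820 = 5.4592 kJ/K

5.4592 kJ/K


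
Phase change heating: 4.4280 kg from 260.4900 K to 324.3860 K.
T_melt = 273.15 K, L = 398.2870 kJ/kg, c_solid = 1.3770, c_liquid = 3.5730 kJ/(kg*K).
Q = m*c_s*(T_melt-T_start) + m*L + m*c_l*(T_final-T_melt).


Q1 (sensible, solid) = 4.4280 * 1.3770 * 12.6600 = 77.1925 kJ
Q2 (latent) = 4.4280 * 398.2870 = 1763.6148 kJ
Q3 (sensible, liquid) = 4.4280 * 3.5730 * 51.2360 = 810.6173 kJ
Q_total = 2651.4246 kJ

2651.4246 kJ


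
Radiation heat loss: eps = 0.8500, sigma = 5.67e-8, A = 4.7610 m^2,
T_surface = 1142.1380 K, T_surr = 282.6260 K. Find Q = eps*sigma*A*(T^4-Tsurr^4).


T^4 = 1.7017e+12
Tsurr^4 = 6.3804e+09
Q = 0.8500 * 5.67e-8 * 4.7610 * 1.6953e+12 = 388994.1232 W

388994.1232 W


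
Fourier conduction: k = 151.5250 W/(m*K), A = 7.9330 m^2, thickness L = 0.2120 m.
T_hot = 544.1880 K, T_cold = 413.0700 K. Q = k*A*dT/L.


dT = 131.1180 K
Q = 151.5250 * 7.9330 * 131.1180 / 0.2120 = 743443.8996 W

743443.8996 W


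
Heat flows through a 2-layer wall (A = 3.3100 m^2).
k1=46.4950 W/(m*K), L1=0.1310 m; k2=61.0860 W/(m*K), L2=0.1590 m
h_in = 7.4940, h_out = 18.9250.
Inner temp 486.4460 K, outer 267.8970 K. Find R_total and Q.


R_conv_in = 1/(7.4940*3.3100) = 0.0403
R_1 = 0.1310/(46.4950*3.3100) = 0.0009
R_2 = 0.1590/(61.0860*3.3100) = 0.0008
R_conv_out = 1/(18.9250*3.3100) = 0.0160
R_total = 0.0579 K/W
Q = 218.5490 / 0.0579 = 3773.5774 W

R_total = 0.0579 K/W, Q = 3773.5774 W


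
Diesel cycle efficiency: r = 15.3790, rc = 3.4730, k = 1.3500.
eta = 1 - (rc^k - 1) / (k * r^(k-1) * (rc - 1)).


r^(k-1) = 2.6027
rc^k = 5.3697
eta = 0.4971 = 49.7113%

49.7113%


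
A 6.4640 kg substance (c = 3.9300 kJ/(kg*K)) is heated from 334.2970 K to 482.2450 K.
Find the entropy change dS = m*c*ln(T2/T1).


T2/T1 = 1.4426
ln(T2/T1) = 0.3664
dS = 6.4640 * 3.9300 * 0.3664 = 9.3084 kJ/K

9.3084 kJ/K


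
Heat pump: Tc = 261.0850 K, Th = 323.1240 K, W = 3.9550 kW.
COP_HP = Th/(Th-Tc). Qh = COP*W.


COP = 323.1240 / 62.0390 = 5.2084
Qh = 5.2084 * 3.9550 = 20.5992 kW

COP = 5.2084, Qh = 20.5992 kW


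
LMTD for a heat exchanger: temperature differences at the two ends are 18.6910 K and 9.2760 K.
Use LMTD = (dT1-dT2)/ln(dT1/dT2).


dT1/dT2 = 2.0150
ln(dT1/dT2) = 0.7006
LMTD = 9.4150 / 0.7006 = 13.4383 K

13.4383 K


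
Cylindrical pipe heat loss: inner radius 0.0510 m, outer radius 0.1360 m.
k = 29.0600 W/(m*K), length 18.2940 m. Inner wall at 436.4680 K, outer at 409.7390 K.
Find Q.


dT = 26.7290 K
ln(ro/ri) = 0.9808
Q = 2*pi*29.0600*18.2940*26.7290 / 0.9808 = 91027.6758 W

91027.6758 W


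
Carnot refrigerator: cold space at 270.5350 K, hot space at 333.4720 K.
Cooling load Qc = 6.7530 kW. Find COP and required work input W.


COP = 270.5350 / 62.9370 = 4.2985
W = 6.7530 / 4.2985 = 1.5710 kW

COP = 4.2985, W = 1.5710 kW


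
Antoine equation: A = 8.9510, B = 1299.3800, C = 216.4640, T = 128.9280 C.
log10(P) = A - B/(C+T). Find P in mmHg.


C+T = 345.3920
B/(C+T) = 3.7620
log10(P) = 8.9510 - 3.7620 = 5.1890
P = 10^5.1890 = 154509.6875 mmHg

154509.6875 mmHg


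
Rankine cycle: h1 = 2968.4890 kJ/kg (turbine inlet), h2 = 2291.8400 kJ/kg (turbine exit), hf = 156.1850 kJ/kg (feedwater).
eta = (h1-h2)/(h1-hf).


W = 676.6490 kJ/kg
Q_in = 2812.3040 kJ/kg
eta = 0.2406 = 24.0603%

eta = 24.0603%


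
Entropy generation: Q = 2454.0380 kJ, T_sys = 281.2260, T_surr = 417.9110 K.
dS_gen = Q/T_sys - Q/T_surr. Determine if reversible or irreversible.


dS_sys = 2454.0380/281.2260 = 8.7262 kJ/K
dS_surr = -2454.0380/417.9110 = -5.8722 kJ/K
dS_gen = 8.7262 - 5.8722 = 2.8541 kJ/K (irreversible)

dS_gen = 2.8541 kJ/K, irreversible


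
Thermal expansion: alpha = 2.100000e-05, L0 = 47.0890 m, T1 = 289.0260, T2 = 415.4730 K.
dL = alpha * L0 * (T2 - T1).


dT = 126.4470 K
dL = 2.100000e-05 * 47.0890 * 126.4470 = 0.125040 m
L_final = 47.214040 m

dL = 0.125040 m


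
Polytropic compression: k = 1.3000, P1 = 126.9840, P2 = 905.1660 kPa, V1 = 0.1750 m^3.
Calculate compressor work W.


(k-1)/k = 0.2308
(P2/P1)^exp = 1.5734
W = 4.3333 * 126.9840 * 0.1750 * (1.5734 - 1) = 55.2170 kJ

55.2170 kJ


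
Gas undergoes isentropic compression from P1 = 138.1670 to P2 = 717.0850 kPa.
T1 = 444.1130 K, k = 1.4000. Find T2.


(k-1)/k = 0.2857
(P2/P1)^exp = 1.6008
T2 = 444.1130 * 1.6008 = 710.9298 K

710.9298 K


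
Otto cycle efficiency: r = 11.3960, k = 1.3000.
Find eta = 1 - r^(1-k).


r^(k-1) = 2.0750
eta = 1 - 1/2.0750 = 0.5181 = 51.8081%

51.8081%


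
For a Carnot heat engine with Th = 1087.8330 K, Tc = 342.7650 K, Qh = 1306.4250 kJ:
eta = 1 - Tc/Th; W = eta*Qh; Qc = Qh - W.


eta = 1 - 342.7650/1087.8330 = 0.6849
W = 0.6849 * 1306.4250 = 894.7839 kJ
Qc = 1306.4250 - 894.7839 = 411.6411 kJ

eta = 68.4910%, W = 894.7839 kJ, Qc = 411.6411 kJ


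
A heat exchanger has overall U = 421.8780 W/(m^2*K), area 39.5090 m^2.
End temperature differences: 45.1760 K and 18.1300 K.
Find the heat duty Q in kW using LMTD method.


LMTD = 29.6233 K
Q = 421.8780 * 39.5090 * 29.6233 = 493760.2889 W = 493.7603 kW

493.7603 kW


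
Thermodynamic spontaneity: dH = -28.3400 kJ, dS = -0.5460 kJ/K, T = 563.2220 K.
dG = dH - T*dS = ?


T*dS = 563.2220 * -0.5460 = -307.5192 kJ
dG = -28.3400 + 307.5192 = 279.1792 kJ (non-spontaneous)

dG = 279.1792 kJ, non-spontaneous


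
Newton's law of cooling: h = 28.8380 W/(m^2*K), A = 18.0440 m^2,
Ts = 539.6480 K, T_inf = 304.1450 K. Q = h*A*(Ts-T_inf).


dT = 235.5030 K
Q = 28.8380 * 18.0440 * 235.5030 = 122544.6624 W

122544.6624 W


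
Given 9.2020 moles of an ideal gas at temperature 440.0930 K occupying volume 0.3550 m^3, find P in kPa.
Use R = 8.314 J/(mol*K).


P = nRT/V = 9.2020 * 8.314 * 440.0930 / 0.3550
= 33669.5033 / 0.3550 = 94843.6713 Pa = 94.8437 kPa

94.8437 kPa


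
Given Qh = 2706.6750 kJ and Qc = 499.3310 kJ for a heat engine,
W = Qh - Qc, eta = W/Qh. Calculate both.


W = 2706.6750 - 499.3310 = 2207.3440 kJ
eta = 2207.3440 / 2706.6750 = 0.8155 = 81.5519%

W = 2207.3440 kJ, eta = 81.5519%


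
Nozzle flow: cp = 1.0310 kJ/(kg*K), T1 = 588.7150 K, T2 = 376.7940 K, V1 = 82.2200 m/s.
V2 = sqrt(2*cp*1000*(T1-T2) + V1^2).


dT = 211.9210 K
2*cp*1000*dT = 436981.1020
V1^2 = 6760.1284
V2 = sqrt(443741.2304) = 666.1390 m/s

666.1390 m/s


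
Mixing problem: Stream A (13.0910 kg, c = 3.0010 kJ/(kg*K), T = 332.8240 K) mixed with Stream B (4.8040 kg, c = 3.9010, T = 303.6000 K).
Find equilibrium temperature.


num = 18764.9406
den = 58.0265
Tf = 323.3857 K

323.3857 K


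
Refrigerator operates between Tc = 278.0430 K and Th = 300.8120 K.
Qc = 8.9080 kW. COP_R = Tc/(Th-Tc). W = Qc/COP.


COP = 278.0430 / 22.7690 = 12.2115
W = 8.9080 / 12.2115 = 0.7295 kW

COP = 12.2115, W = 0.7295 kW


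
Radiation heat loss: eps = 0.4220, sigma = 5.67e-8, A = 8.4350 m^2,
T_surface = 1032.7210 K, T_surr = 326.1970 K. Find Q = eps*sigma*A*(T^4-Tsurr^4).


T^4 = 1.1374e+12
Tsurr^4 = 1.1322e+10
Q = 0.4220 * 5.67e-8 * 8.4350 * 1.1261e+12 = 227283.6014 W

227283.6014 W


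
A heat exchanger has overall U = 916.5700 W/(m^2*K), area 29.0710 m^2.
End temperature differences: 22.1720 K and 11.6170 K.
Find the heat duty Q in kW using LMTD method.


LMTD = 16.3299 K
Q = 916.5700 * 29.0710 * 16.3299 = 435119.8658 W = 435.1199 kW

435.1199 kW


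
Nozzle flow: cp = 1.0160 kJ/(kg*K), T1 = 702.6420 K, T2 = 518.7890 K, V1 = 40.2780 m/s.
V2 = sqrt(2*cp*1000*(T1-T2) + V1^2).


dT = 183.8530 K
2*cp*1000*dT = 373589.2960
V1^2 = 1622.3173
V2 = sqrt(375211.6133) = 612.5452 m/s

612.5452 m/s


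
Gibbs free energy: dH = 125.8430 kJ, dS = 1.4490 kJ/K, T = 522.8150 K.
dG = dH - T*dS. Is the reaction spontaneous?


T*dS = 522.8150 * 1.4490 = 757.5589 kJ
dG = 125.8430 - 757.5589 = -631.7159 kJ (spontaneous)

dG = -631.7159 kJ, spontaneous


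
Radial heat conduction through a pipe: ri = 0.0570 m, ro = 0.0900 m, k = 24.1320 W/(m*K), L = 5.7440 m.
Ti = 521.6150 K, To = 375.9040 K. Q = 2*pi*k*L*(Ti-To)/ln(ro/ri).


dT = 145.7110 K
ln(ro/ri) = 0.4568
Q = 2*pi*24.1320*5.7440*145.7110 / 0.4568 = 277839.1295 W

277839.1295 W


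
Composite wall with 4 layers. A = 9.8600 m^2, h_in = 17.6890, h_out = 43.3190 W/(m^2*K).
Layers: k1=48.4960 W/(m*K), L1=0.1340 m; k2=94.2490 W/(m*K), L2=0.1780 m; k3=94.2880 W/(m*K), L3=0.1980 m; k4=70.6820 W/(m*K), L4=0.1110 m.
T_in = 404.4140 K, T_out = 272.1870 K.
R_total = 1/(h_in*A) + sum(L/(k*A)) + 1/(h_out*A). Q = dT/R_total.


R_conv_in = 1/(17.6890*9.8600) = 0.0057
R_1 = 0.1340/(48.4960*9.8600) = 0.0003
R_2 = 0.1780/(94.2490*9.8600) = 0.0002
R_3 = 0.1980/(94.2880*9.8600) = 0.0002
R_4 = 0.1110/(70.6820*9.8600) = 0.0002
R_conv_out = 1/(43.3190*9.8600) = 0.0023
R_total = 0.0089 K/W
Q = 132.2270 / 0.0089 = 14825.7182 W

R_total = 0.0089 K/W, Q = 14825.7182 W


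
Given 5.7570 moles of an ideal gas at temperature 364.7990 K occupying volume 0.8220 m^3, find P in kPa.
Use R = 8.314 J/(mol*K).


P = nRT/V = 5.7570 * 8.314 * 364.7990 / 0.8220
= 17460.6292 / 0.8220 = 21241.6413 Pa = 21.2416 kPa

21.2416 kPa


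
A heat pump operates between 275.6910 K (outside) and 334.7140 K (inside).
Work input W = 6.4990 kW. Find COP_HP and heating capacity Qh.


COP = 334.7140 / 59.0230 = 5.6709
Qh = 5.6709 * 6.4990 = 36.8552 kW

COP = 5.6709, Qh = 36.8552 kW


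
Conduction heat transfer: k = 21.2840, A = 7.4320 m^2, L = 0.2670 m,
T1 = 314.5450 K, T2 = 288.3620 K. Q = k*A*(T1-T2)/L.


dT = 26.1830 K
Q = 21.2840 * 7.4320 * 26.1830 / 0.2670 = 15511.9750 W

15511.9750 W


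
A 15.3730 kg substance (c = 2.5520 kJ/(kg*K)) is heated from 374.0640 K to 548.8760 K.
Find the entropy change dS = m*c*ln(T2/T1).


T2/T1 = 1.4673
ln(T2/T1) = 0.3834
dS = 15.3730 * 2.5520 * 0.3834 = 15.0433 kJ/K

15.0433 kJ/K


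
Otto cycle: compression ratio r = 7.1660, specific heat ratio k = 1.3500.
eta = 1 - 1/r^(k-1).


r^(k-1) = 1.9923
eta = 1 - 1/1.9923 = 0.4981 = 49.8058%

49.8058%


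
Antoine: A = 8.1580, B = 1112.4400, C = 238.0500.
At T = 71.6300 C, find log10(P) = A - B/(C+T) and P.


C+T = 309.6800
B/(C+T) = 3.5922
log10(P) = 8.1580 - 3.5922 = 4.5658
P = 10^4.5658 = 36793.8953 mmHg

36793.8953 mmHg


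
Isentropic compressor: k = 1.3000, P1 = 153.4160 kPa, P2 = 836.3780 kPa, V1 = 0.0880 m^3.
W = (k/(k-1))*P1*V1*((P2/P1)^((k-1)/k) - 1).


(k-1)/k = 0.2308
(P2/P1)^exp = 1.4790
W = 4.3333 * 153.4160 * 0.0880 * (1.4790 - 1) = 28.0229 kJ

28.0229 kJ


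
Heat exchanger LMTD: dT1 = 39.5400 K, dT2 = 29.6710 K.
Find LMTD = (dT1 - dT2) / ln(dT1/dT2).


dT1/dT2 = 1.3326
ln(dT1/dT2) = 0.2871
LMTD = 9.8690 / 0.2871 = 34.3697 K

34.3697 K


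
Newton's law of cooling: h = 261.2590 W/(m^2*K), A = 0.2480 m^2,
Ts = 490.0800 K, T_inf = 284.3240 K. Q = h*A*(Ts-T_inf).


dT = 205.7560 K
Q = 261.2590 * 0.2480 * 205.7560 = 13331.3905 W

13331.3905 W


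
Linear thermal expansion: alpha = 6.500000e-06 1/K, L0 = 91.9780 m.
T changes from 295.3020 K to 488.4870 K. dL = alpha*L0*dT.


dT = 193.1850 K
dL = 6.500000e-06 * 91.9780 * 193.1850 = 0.115497 m
L_final = 92.093497 m

dL = 0.115497 m


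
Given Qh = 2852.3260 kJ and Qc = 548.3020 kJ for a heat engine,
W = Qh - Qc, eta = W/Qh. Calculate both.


W = 2852.3260 - 548.3020 = 2304.0240 kJ
eta = 2304.0240 / 2852.3260 = 0.8078 = 80.7770%

W = 2304.0240 kJ, eta = 80.7770%


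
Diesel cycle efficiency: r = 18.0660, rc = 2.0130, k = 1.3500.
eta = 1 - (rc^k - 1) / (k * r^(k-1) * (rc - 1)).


r^(k-1) = 2.7536
rc^k = 2.5715
eta = 0.5827 = 58.2676%

58.2676%


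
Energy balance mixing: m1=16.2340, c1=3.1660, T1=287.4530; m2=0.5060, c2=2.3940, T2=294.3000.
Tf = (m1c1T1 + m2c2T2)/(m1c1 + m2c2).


num = 15130.6814
den = 52.6082
Tf = 287.6107 K

287.6107 K


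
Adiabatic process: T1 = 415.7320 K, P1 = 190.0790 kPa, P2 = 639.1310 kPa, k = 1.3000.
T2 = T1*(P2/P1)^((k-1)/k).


(k-1)/k = 0.2308
(P2/P1)^exp = 1.3229
T2 = 415.7320 * 1.3229 = 549.9832 K

549.9832 K


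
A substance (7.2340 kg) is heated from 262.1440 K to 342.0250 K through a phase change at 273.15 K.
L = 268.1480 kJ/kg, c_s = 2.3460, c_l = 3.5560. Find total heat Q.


Q1 (sensible, solid) = 7.2340 * 2.3460 * 11.0060 = 186.7824 kJ
Q2 (latent) = 7.2340 * 268.1480 = 1939.7826 kJ
Q3 (sensible, liquid) = 7.2340 * 3.5560 * 68.8750 = 1771.7477 kJ
Q_total = 3898.3127 kJ

3898.3127 kJ


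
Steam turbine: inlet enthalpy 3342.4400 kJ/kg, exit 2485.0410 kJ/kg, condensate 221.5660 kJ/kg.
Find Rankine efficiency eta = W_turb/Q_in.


W = 857.3990 kJ/kg
Q_in = 3120.8740 kJ/kg
eta = 0.2747 = 27.4730%

eta = 27.4730%


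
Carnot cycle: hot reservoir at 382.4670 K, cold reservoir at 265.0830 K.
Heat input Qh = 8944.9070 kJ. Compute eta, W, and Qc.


eta = 1 - 265.0830/382.4670 = 0.3069
W = 0.3069 * 8944.9070 = 2745.3060 kJ
Qc = 8944.9070 - 2745.3060 = 6199.6010 kJ

eta = 30.6913%, W = 2745.3060 kJ, Qc = 6199.6010 kJ


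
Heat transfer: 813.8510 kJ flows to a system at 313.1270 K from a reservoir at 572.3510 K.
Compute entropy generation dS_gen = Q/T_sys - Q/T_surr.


dS_sys = 813.8510/313.1270 = 2.5991 kJ/K
dS_surr = -813.8510/572.3510 = -1.4219 kJ/K
dS_gen = 2.5991 - 1.4219 = 1.1772 kJ/K (irreversible)

dS_gen = 1.1772 kJ/K, irreversible


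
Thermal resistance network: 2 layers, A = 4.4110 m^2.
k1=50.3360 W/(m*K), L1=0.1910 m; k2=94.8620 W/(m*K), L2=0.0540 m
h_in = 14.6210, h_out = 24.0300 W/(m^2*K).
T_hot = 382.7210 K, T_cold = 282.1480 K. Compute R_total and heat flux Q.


R_conv_in = 1/(14.6210*4.4110) = 0.0155
R_1 = 0.1910/(50.3360*4.4110) = 0.0009
R_2 = 0.0540/(94.8620*4.4110) = 0.0001
R_conv_out = 1/(24.0300*4.4110) = 0.0094
R_total = 0.0259 K/W
Q = 100.5730 / 0.0259 = 3878.7724 W

R_total = 0.0259 K/W, Q = 3878.7724 W


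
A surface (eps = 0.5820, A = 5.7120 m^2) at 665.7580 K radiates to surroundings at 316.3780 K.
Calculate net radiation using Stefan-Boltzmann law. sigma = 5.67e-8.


T^4 = 1.9646e+11
Tsurr^4 = 1.0019e+10
Q = 0.5820 * 5.67e-8 * 5.7120 * 1.8644e+11 = 35142.0103 W

35142.0103 W


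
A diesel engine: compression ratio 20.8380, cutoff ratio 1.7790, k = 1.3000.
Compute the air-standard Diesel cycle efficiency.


r^(k-1) = 2.4869
rc^k = 2.1146
eta = 0.5574 = 55.7430%

55.7430%


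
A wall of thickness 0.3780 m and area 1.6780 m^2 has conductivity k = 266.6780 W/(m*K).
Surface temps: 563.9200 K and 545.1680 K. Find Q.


dT = 18.7520 K
Q = 266.6780 * 1.6780 * 18.7520 / 0.3780 = 22199.0782 W

22199.0782 W


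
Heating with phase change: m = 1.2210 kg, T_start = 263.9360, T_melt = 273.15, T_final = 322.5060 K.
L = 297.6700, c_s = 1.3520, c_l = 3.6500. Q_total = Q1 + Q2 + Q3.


Q1 (sensible, solid) = 1.2210 * 1.3520 * 9.2140 = 15.2104 kJ
Q2 (latent) = 1.2210 * 297.6700 = 363.4551 kJ
Q3 (sensible, liquid) = 1.2210 * 3.6500 * 49.3560 = 219.9624 kJ
Q_total = 598.6279 kJ

598.6279 kJ


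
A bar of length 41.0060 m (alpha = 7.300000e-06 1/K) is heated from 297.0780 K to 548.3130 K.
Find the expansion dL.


dT = 251.2350 K
dL = 7.300000e-06 * 41.0060 * 251.2350 = 0.075206 m
L_final = 41.081206 m

dL = 0.075206 m


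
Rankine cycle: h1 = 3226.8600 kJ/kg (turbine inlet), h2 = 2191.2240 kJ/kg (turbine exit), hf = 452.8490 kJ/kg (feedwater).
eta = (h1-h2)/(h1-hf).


W = 1035.6360 kJ/kg
Q_in = 2774.0110 kJ/kg
eta = 0.3733 = 37.3335%

eta = 37.3335%


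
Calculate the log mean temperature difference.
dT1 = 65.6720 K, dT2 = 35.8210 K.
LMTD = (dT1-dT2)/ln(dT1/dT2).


dT1/dT2 = 1.8333
ln(dT1/dT2) = 0.6061
LMTD = 29.8510 / 0.6061 = 49.2478 K

49.2478 K


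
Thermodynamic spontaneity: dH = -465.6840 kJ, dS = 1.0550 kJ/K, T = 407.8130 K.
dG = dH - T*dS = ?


T*dS = 407.8130 * 1.0550 = 430.2427 kJ
dG = -465.6840 - 430.2427 = -895.9267 kJ (spontaneous)

dG = -895.9267 kJ, spontaneous


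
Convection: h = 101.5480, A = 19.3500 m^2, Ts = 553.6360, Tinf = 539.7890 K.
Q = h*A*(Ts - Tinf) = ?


dT = 13.8470 K
Q = 101.5480 * 19.3500 * 13.8470 = 27208.7153 W

27208.7153 W


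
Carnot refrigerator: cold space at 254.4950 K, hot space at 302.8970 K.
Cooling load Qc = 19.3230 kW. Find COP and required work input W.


COP = 254.4950 / 48.4020 = 5.2579
W = 19.3230 / 5.2579 = 3.6750 kW

COP = 5.2579, W = 3.6750 kW


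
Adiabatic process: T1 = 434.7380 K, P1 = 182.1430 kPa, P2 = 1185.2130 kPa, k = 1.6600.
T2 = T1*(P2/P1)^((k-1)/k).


(k-1)/k = 0.3976
(P2/P1)^exp = 2.1057
T2 = 434.7380 * 2.1057 = 915.4217 K

915.4217 K


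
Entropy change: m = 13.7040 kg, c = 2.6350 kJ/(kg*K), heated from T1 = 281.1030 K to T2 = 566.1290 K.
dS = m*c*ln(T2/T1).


T2/T1 = 2.0140
ln(T2/T1) = 0.7001
dS = 13.7040 * 2.6350 * 0.7001 = 25.2807 kJ/K

25.2807 kJ/K


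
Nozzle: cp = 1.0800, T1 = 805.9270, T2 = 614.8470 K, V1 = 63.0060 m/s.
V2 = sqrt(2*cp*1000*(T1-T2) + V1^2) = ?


dT = 191.0800 K
2*cp*1000*dT = 412732.8000
V1^2 = 3969.7560
V2 = sqrt(416702.5560) = 645.5250 m/s

645.5250 m/s


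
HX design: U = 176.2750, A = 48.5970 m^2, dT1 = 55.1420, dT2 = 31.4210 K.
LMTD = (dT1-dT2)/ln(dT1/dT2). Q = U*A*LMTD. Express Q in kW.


LMTD = 42.1755 K
Q = 176.2750 * 48.5970 * 42.1755 = 361293.9346 W = 361.2939 kW

361.2939 kW


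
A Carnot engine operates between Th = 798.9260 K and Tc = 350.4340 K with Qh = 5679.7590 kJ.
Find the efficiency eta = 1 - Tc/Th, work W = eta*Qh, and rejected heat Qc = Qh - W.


eta = 1 - 350.4340/798.9260 = 0.5614
W = 0.5614 * 5679.7590 = 3188.4386 kJ
Qc = 5679.7590 - 3188.4386 = 2491.3204 kJ

eta = 56.1369%, W = 3188.4386 kJ, Qc = 2491.3204 kJ


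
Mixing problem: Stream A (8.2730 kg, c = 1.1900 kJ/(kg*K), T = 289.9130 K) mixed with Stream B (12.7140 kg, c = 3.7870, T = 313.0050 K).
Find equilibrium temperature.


num = 17924.6949
den = 57.9928
Tf = 309.0849 K

309.0849 K


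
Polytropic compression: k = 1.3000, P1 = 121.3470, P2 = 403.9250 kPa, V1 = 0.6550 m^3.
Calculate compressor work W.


(k-1)/k = 0.2308
(P2/P1)^exp = 1.3198
W = 4.3333 * 121.3470 * 0.6550 * (1.3198 - 1) = 110.1634 kJ

110.1634 kJ


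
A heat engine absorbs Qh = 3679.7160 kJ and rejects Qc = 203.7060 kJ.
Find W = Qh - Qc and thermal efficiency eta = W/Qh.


W = 3679.7160 - 203.7060 = 3476.0100 kJ
eta = 3476.0100 / 3679.7160 = 0.9446 = 94.4641%

W = 3476.0100 kJ, eta = 94.4641%


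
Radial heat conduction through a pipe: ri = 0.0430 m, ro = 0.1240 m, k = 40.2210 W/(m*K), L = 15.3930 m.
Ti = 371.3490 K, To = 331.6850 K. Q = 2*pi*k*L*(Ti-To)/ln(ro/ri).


dT = 39.6640 K
ln(ro/ri) = 1.0591
Q = 2*pi*40.2210*15.3930*39.6640 / 1.0591 = 145687.7882 W

145687.7882 W


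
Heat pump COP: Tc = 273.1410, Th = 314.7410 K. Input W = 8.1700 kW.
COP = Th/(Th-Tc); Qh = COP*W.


COP = 314.7410 / 41.6000 = 7.5659
Qh = 7.5659 * 8.1700 = 61.8133 kW

COP = 7.5659, Qh = 61.8133 kW


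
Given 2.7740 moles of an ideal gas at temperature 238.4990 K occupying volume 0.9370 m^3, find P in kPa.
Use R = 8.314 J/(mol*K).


P = nRT/V = 2.7740 * 8.314 * 238.4990 / 0.9370
= 5500.5110 / 0.9370 = 5870.3426 Pa = 5.8703 kPa

5.8703 kPa


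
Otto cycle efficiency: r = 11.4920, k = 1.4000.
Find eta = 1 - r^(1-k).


r^(k-1) = 2.6556
eta = 1 - 1/2.6556 = 0.6234 = 62.3433%

62.3433%


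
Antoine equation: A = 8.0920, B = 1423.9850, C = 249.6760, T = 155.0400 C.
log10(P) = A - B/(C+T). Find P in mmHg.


C+T = 404.7160
B/(C+T) = 3.5185
log10(P) = 8.0920 - 3.5185 = 4.5735
P = 10^4.5735 = 37455.9119 mmHg

37455.9119 mmHg


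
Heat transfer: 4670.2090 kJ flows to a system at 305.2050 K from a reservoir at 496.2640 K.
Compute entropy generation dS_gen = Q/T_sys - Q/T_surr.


dS_sys = 4670.2090/305.2050 = 15.3019 kJ/K
dS_surr = -4670.2090/496.2640 = -9.4107 kJ/K
dS_gen = 15.3019 - 9.4107 = 5.8911 kJ/K (irreversible)

dS_gen = 5.8911 kJ/K, irreversible


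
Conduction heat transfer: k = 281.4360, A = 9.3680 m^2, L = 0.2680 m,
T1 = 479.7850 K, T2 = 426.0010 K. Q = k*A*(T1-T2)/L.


dT = 53.7840 K
Q = 281.4360 * 9.3680 * 53.7840 / 0.2680 = 529108.6187 W

529108.6187 W


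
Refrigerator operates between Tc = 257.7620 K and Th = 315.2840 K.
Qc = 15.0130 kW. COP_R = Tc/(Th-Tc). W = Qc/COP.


COP = 257.7620 / 57.5220 = 4.4811
W = 15.0130 / 4.4811 = 3.3503 kW

COP = 4.4811, W = 3.3503 kW


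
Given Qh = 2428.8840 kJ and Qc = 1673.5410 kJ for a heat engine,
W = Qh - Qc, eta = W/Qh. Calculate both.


W = 2428.8840 - 1673.5410 = 755.3430 kJ
eta = 755.3430 / 2428.8840 = 0.3110 = 31.0984%

W = 755.3430 kJ, eta = 31.0984%


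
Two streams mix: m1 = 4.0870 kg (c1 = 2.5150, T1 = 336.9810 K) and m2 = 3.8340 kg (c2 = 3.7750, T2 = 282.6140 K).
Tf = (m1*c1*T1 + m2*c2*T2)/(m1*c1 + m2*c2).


num = 7554.1333
den = 24.7522
Tf = 305.1909 K

305.1909 K


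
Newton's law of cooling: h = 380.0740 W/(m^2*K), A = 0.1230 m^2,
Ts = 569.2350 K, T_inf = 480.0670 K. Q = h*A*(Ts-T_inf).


dT = 89.1680 K
Q = 380.0740 * 0.1230 * 89.1680 = 4168.5239 W

4168.5239 W


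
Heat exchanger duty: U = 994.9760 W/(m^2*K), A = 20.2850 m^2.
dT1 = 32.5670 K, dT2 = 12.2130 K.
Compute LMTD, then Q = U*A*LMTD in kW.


LMTD = 20.7525 K
Q = 994.9760 * 20.2850 * 20.7525 = 418849.0872 W = 418.8491 kW

418.8491 kW


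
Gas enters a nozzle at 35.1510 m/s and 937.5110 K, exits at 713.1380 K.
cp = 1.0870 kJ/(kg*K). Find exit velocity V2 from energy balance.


dT = 224.3730 K
2*cp*1000*dT = 487786.9020
V1^2 = 1235.5928
V2 = sqrt(489022.4948) = 699.3014 m/s

699.3014 m/s


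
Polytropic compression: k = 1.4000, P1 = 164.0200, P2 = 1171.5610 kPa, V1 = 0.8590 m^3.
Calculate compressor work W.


(k-1)/k = 0.2857
(P2/P1)^exp = 1.7537
W = 3.5000 * 164.0200 * 0.8590 * (1.7537 - 1) = 371.6831 kJ

371.6831 kJ


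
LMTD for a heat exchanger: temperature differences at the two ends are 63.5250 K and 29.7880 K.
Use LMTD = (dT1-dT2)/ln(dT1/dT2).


dT1/dT2 = 2.1326
ln(dT1/dT2) = 0.7573
LMTD = 33.7370 / 0.7573 = 44.5474 K

44.5474 K


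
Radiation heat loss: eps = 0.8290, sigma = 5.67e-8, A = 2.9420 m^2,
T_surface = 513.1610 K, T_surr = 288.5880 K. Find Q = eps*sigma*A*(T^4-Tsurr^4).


T^4 = 6.9345e+10
Tsurr^4 = 6.9361e+09
Q = 0.8290 * 5.67e-8 * 2.9420 * 6.2409e+10 = 8630.3099 W

8630.3099 W


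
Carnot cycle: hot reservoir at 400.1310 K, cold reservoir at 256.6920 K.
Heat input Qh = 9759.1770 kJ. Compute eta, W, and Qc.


eta = 1 - 256.6920/400.1310 = 0.3585
W = 0.3585 * 9759.1770 = 3498.4707 kJ
Qc = 9759.1770 - 3498.4707 = 6260.7063 kJ

eta = 35.8480%, W = 3498.4707 kJ, Qc = 6260.7063 kJ


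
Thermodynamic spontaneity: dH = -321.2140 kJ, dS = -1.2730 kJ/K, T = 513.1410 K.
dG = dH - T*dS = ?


T*dS = 513.1410 * -1.2730 = -653.2285 kJ
dG = -321.2140 + 653.2285 = 332.0145 kJ (non-spontaneous)

dG = 332.0145 kJ, non-spontaneous


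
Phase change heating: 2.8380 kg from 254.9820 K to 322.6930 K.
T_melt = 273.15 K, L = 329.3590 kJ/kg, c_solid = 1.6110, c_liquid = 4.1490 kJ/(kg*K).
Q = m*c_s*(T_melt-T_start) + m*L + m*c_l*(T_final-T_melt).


Q1 (sensible, solid) = 2.8380 * 1.6110 * 18.1680 = 83.0644 kJ
Q2 (latent) = 2.8380 * 329.3590 = 934.7208 kJ
Q3 (sensible, liquid) = 2.8380 * 4.1490 * 49.5430 = 583.3620 kJ
Q_total = 1601.1473 kJ

1601.1473 kJ
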